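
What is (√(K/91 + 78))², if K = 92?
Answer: 7190/91 ≈ 79.011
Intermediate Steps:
(√(K/91 + 78))² = (√(92/91 + 78))² = (√(7190/91))² = (√654290/91)² = 7190/91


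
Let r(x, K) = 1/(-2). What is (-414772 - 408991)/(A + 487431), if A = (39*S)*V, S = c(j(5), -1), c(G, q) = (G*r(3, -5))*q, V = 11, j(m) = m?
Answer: -1647526/977007 ≈ -1.6863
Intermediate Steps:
r(x, K) = -1/2 (r(x, K) = 1*(-1/2) = -1/2)
c(G, q) = -G*q/2 (c(G, q) = (G*(-1/2))*q = (-G/2)*q = -G*q/2)
S = 5/2 (S = -1/2*5*(-1) = 5/2 ≈ 2.5000)
A = 2145/2 (A = (39*(5/2))*11 = (195/2)*11 = 2145/2 ≈ 1072.5)
(-414772 - 408991)/(A + 487431) = (-414772 - 408991)/(2145/2 + 487431) = -823763/977007/2 = -823763*2/977007 = -1647526/977007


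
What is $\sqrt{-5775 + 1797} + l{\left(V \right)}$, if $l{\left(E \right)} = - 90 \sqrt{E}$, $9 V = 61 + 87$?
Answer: $- 60 \sqrt{37} + 3 i \sqrt{442} \approx -364.97 + 63.071 i$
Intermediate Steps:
$V = \frac{148}{9}$ ($V = \frac{61 + 87}{9} = \frac{1}{9} \cdot 148 = \frac{148}{9} \approx 16.444$)
$\sqrt{-5775 + 1797} + l{\left(V \right)} = \sqrt{-5775 + 1797} - 90 \sqrt{\frac{148}{9}} = \sqrt{-3978} - 90 \frac{2 \sqrt{37}}{3} = 3 i \sqrt{442} - 60 \sqrt{37} = - 60 \sqrt{37} + 3 i \sqrt{442}$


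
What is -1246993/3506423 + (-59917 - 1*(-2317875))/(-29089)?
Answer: -7953629643611/101998338647 ≈ -77.978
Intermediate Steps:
-1246993/3506423 + (-59917 - 1*(-2317875))/(-29089) = -1246993*1/3506423 + (-59917 + 2317875)*(-1/29089) = -1246993/3506423 + 2257958*(-1/29089) = -1246993/3506423 - 2257958/29089 = -7953629643611/101998338647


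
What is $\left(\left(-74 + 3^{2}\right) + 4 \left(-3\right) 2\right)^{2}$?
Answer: $7921$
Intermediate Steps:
$\left(\left(-74 + 3^{2}\right) + 4 \left(-3\right) 2\right)^{2} = \left(\left(-74 + 9\right) - 24\right)^{2} = \left(-65 - 24\right)^{2} = \left(-89\right)^{2} = 7921$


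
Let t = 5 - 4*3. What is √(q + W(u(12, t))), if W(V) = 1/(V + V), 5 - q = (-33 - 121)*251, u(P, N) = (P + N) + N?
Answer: 13*√915/2 ≈ 196.62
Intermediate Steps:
t = -7 (t = 5 - 12 = -7)
u(P, N) = P + 2*N (u(P, N) = (N + P) + N = P + 2*N)
q = 38659 (q = 5 - (-33 - 121)*251 = 5 - (-154)*251 = 5 - 1*(-38654) = 5 + 38654 = 38659)
W(V) = 1/(2*V)
√(q + W(u(12, t))) = √(38659 + 1/(2*(12 + 2*(-7)))) = √(38659 + 1/(2*(12 - 14))) = √(38659 + (½)/(-2)) = √(38659 + (½)*(-½)) = √(38659 - ¼) = √(154635/4) = 13*√915/2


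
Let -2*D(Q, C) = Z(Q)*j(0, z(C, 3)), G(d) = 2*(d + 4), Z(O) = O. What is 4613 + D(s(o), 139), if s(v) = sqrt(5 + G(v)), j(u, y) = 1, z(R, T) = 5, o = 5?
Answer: 4613 - sqrt(23)/2 ≈ 4610.6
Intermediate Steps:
G(d) = 8 + 2*d (G(d) = 2*(4 + d) = 8 + 2*d)
s(v) = sqrt(13 + 2*v) (s(v) = sqrt(5 + (8 + 2*v)) = sqrt(13 + 2*v))
D(Q, C) = -Q/2
4613 + D(s(o), 139) = 4613 - sqrt(13 + 2*5)/2 = 4613 - sqrt(13 + 10)/2 = 4613 - sqrt(23)/2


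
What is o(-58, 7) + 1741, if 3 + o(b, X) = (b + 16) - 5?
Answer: 1691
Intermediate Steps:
o(b, X) = 8 + b (o(b, X) = -3 + ((b + 16) - 5) = -3 + ((16 + b) - 5) = -3 + (11 + b) = 8 + b)
o(-58, 7) + 1741 = (8 - 58) + 1741 = -50 + 1741 = 1691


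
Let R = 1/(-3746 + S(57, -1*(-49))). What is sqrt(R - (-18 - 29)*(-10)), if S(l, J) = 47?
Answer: I*sqrt(714536241)/1233 ≈ 21.68*I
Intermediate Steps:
R = -1/3699 (R = 1/(-3746 + 47) = 1/(-3699) = -1/3699 ≈ -0.00027034)
sqrt(R - (-18 - 29)*(-10)) = sqrt(-1/3699 - (-18 - 29)*(-10)) = sqrt(-1/3699 - (-47)*(-10)) = sqrt(-1/3699 - 1*470) = sqrt(-1/3699 - 470) = sqrt(-1738531/3699) = I*sqrt(714536241)/1233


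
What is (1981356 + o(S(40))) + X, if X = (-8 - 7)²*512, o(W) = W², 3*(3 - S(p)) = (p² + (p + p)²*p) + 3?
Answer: 66373537840/9 ≈ 7.3748e+9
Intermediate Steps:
S(p) = 2 - 4*p³/3 - p²/3 (S(p) = 3 - ((p² + (p + p)²*p) + 3)/3 = 3 - ((p² + (2*p)²*p) + 3)/3 = 3 - ((p² + (4*p²)*p) + 3)/3 = 3 - ((p² + 4*p³) + 3)/3 = 3 - (3 + p² + 4*p³)/3 = 3 + (-1 - 4*p³/3 - p²/3) = 2 - 4*p³/3 - p²/3)
X = 115200 (X = (-15)²*512 = 225*512 = 115200)
(1981356 + o(S(40))) + X = (1981356 + (2 - 4/3*40³ - ⅓*40²)²) + 115200 = (1981356 + (2 - 4/3*64000 - ⅓*1600)²) + 115200 = (1981356 + (2 - 256000/3 - 1600/3)²) + 115200 = (1981356 + (-257594/3)²) + 115200 = (1981356 + 66354668836/9) + 115200 = 66372501040/9 + 115200 = 66373537840/9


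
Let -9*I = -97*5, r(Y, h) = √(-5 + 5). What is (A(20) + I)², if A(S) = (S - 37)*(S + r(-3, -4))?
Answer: 6630625/81 ≈ 81860.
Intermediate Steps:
r(Y, h) = 0 (r(Y, h) = √0 = 0)
A(S) = S*(-37 + S) (A(S) = (S - 37)*(S + 0) = (-37 + S)*S = S*(-37 + S))
I = 485/9 (I = -(-97)*5/9 = -⅑*(-485) = 485/9 ≈ 53.889)
(A(20) + I)² = (20*(-37 + 20) + 485/9)² = (20*(-17) + 485/9)² = (-340 + 485/9)² = (-2575/9)² = 6630625/81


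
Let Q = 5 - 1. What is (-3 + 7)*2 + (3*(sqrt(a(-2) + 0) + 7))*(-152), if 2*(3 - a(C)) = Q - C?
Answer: -3184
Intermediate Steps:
Q = 4
a(C) = 1 + C/2 (a(C) = 3 - (4 - C)/2 = 3 + (-2 + C/2) = 1 + C/2)
(-3 + 7)*2 + (3*(sqrt(a(-2) + 0) + 7))*(-152) = (-3 + 7)*2 + (3*(sqrt((1 + (1/2)*(-2)) + 0) + 7))*(-152) = 4*2 + (3*(sqrt((1 - 1) + 0) + 7))*(-152) = 8 + (3*(sqrt(0 + 0) + 7))*(-152) = 8 + (3*(sqrt(0) + 7))*(-152) = 8 + (3*(0 + 7))*(-152) = 8 + (3*7)*(-152) = 8 + 21*(-152) = 8 - 3192 = -3184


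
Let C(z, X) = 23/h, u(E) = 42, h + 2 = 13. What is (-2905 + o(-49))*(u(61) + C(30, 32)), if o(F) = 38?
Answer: -1390495/11 ≈ -1.2641e+5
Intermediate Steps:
h = 11 (h = -2 + 13 = 11)
C(z, X) = 23/11
(-2905 + o(-49))*(u(61) + C(30, 32)) = (-2905 + 38)*(42 + 23/11) = -2867*485/11 = -1390495/11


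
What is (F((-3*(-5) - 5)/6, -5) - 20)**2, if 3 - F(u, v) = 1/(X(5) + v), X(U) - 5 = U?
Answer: 7396/25 ≈ 295.84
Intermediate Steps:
X(U) = 5 + U
F(u, v) = 3 - 1/(10 + v) (F(u, v) = 3 - 1/((5 + 5) + v) = 3 - 1/(10 + v))
(F((-3*(-5) - 5)/6, -5) - 20)**2 = ((29 + 3*(-5))/(10 - 5) - 20)**2 = ((29 - 15)/5 - 20)**2 = ((1/5)*14 - 20)**2 = (14/5 - 20)**2 = (-86/5)**2 = 7396/25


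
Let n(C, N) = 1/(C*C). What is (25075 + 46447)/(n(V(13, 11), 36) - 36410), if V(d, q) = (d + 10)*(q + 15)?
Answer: -25576553288/13020361639 ≈ -1.9643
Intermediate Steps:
V(d, q) = (10 + d)*(15 + q)
n(C, N) = C⁻² (n(C, N) = 1/(C²) = C⁻²)
(25075 + 46447)/(n(V(13, 11), 36) - 36410) = (25075 + 46447)/((150 + 10*11 + 15*13 + 13*11)⁻² - 36410) = 71522/((150 + 110 + 195 + 143)⁻² - 36410) = 71522/(598⁻² - 36410) = 71522/(1/357604 - 36410) = 71522/(-13020361639/357604) = 71522*(-357604/13020361639) = -25576553288/13020361639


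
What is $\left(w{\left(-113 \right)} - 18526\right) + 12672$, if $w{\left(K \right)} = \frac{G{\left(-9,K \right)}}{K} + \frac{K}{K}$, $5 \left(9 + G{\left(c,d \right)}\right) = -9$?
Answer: $- \frac{3306891}{565} \approx -5852.9$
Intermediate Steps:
$G{\left(c,d \right)} = - \frac{54}{5}$ ($G{\left(c,d \right)} = -9 + \frac{1}{5} \left(-9\right) = -9 - \frac{9}{5} = - \frac{54}{5}$)
$w{\left(K \right)} = 1 - \frac{54}{5 K}$ ($w{\left(K \right)} = - \frac{54}{5 K} + \frac{K}{K} = - \frac{54}{5 K} + 1 = 1 - \frac{54}{5 K}$)
$\left(w{\left(-113 \right)} - 18526\right) + 12672 = \left(\frac{- \frac{54}{5} - 113}{-113} - 18526\right) + 12672 = \left(\left(- \frac{1}{113}\right) \left(- \frac{619}{5}\right) - 18526\right) + 12672 = \left(\frac{619}{565} - 18526\right) + 12672 = - \frac{10466571}{565} + 12672 = - \frac{3306891}{565}$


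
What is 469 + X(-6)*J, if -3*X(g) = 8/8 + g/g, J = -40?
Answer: 1487/3 ≈ 495.67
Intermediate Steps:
X(g) = -⅔ (X(g) = -(8/8 + g/g)/3 = -(8*(⅛) + 1)/3 = -(1 + 1)/3 = -⅓*2 = -⅔)
469 + X(-6)*J = 469 - ⅔*(-40) = 469 + 80/3 = 1487/3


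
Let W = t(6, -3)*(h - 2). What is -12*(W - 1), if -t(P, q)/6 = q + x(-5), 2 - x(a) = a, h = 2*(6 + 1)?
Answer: 3468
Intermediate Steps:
h = 14 (h = 2*7 = 14)
x(a) = 2 - a
t(P, q) = -42 - 6*q (t(P, q) = -6*(q + (2 - 1*(-5))) = -6*(q + (2 + 5)) = -6*(q + 7) = -6*(7 + q) = -42 - 6*q)
W = -288 (W = (-42 - 6*(-3))*(14 - 2) = (-42 + 18)*12 = -24*12 = -288)
-12*(W - 1) = -12*(-288 - 1) = -12*(-289) = 3468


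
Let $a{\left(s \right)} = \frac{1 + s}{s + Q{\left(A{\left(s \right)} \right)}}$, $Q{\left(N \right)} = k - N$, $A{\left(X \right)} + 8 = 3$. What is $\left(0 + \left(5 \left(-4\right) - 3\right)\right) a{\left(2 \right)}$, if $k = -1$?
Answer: $- \frac{23}{2} \approx -11.5$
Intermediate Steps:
$A{\left(X \right)} = -5$ ($A{\left(X \right)} = -8 + 3 = -5$)
$Q{\left(N \right)} = -1 - N$
$a{\left(s \right)} = \frac{1 + s}{4 + s}$ ($a{\left(s \right)} = \frac{1 + s}{s - -4} = \frac{1 + s}{s + \left(-1 + 5\right)} = \frac{1 + s}{s + 4} = \frac{1 + s}{4 + s}$)
$\left(0 + \left(5 \left(-4\right) - 3\right)\right) a{\left(2 \right)} = \left(0 + \left(5 \left(-4\right) - 3\right)\right) \frac{1 + 2}{4 + 2} = \left(0 - 23\right) \frac{1}{6} \cdot 3 = \left(-23\right) \frac{1}{2} = - \frac{23}{2}$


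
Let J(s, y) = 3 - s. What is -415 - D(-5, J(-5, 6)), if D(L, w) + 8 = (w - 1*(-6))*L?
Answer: -337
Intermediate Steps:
D(L, w) = -8 + L*(6 + w) (D(L, w) = -8 + (w - 1*(-6))*L = -8 + (w + 6)*L = -8 + (6 + w)*L = -8 + L*(6 + w))
-415 - D(-5, J(-5, 6)) = -415 - (-8 + 6*(-5) - 5*(3 - 1*(-5))) = -415 - (-8 - 30 - 5*(3 + 5)) = -415 - (-8 - 30 - 5*8) = -415 - (-8 - 30 - 40) = -415 - 1*(-78) = -415 + 78 = -337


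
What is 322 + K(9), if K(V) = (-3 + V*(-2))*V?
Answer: 133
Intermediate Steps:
K(V) = V*(-3 - 2*V) (K(V) = (-3 - 2*V)*V = V*(-3 - 2*V))
322 + K(9) = 322 - 1*9*(3 + 2*9) = 322 - 1*9*(3 + 18) = 322 - 1*9*21 = 322 - 189 = 133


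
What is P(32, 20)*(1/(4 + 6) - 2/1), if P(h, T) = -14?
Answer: 133/5 ≈ 26.600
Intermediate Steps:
P(32, 20)*(1/(4 + 6) - 2/1) = -14*(1/(4 + 6) - 2/1) = -14*(1/10 - 2*1) = -14*(1*(⅒) - 2) = -14*(⅒ - 2) = -14*(-19/10) = 133/5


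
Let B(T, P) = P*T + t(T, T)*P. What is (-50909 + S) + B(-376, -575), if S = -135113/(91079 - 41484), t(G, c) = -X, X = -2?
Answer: 8140437782/49595 ≈ 1.6414e+5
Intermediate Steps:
t(G, c) = 2 (t(G, c) = -1*(-2) = 2)
B(T, P) = 2*P + P*T (B(T, P) = P*T + 2*P = 2*P + P*T)
S = -135113/49595 ≈ -2.7243
(-50909 + S) + B(-376, -575) = (-50909 - 135113/49595) - 575*(2 - 376) = -2524966968/49595 - 575*(-374) = -2524966968/49595 + 215050 = 8140437782/49595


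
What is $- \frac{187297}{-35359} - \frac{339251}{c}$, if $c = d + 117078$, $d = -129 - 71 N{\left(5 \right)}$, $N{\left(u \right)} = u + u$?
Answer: $\frac{9775639874}{4110094801} \approx 2.3784$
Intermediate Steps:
$N{\left(u \right)} = 2 u$
$d = -839$ ($d = -129 - 71 \cdot 2 \cdot 5 = -129 - 710 = -839$)
$c = 116239$ ($c = -839 + 117078 = 116239$)
$- \frac{187297}{-35359} - \frac{339251}{c} = - \frac{187297}{-35359} - \frac{339251}{116239} = \left(-187297\right) \left(- \frac{1}{35359}\right) - \frac{339251}{116239} = \frac{187297}{35359} - \frac{339251}{116239} = \frac{9775639874}{4110094801}$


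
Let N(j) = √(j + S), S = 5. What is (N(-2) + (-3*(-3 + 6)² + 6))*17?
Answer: -357 + 17*√3 ≈ -327.56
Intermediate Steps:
N(j) = √(5 + j) (N(j) = √(j + 5) = √(5 + j))
(N(-2) + (-3*(-3 + 6)² + 6))*17 = (√(5 - 2) + (-3*(-3 + 6)² + 6))*17 = (√3 + (-3*3² + 6))*17 = (√3 + (-3*9 + 6))*17 = (√3 + (-27 + 6))*17 = (√3 - 21)*17 = (-21 + √3)*17 = -357 + 17*√3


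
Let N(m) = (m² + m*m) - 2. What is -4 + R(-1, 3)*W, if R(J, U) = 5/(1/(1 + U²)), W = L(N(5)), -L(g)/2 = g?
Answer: -4804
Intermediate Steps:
N(m) = -2 + 2*m² (N(m) = (m² + m²) - 2 = 2*m² - 2 = -2 + 2*m²)
L(g) = -2*g
W = -96 (W = -2*(-2 + 2*5²) = -2*(-2 + 2*25) = -2*(-2 + 50) = -2*48 = -96)
R(J, U) = 5 + 5*U² (R(J, U) = 5*(1 + U²) = 5 + 5*U²)
-4 + R(-1, 3)*W = -4 + (5 + 5*3²)*(-96) = -4 + (5 + 5*9)*(-96) = -4 + (5 + 45)*(-96) = -4 + 50*(-96) = -4 - 4800 = -4804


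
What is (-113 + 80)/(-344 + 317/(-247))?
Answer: 8151/85285 ≈ 0.095574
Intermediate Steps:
(-113 + 80)/(-344 + 317/(-247)) = -33/(-344 + 317*(-1/247)) = -33/(-344 - 317/247) = -33/(-85285/247) = -33*(-247/85285) = 8151/85285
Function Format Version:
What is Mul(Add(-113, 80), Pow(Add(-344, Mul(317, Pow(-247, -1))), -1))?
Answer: Rational(8151, 85285) ≈ 0.095574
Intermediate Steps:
Mul(Add(-113, 80), Pow(Add(-344, Mul(317, Pow(-247, -1))), -1)) = Mul(-33, Pow(Add(-344, Mul(317, Rational(-1, 247))), -1)) = Mul(-33, Pow(Add(-344, Rational(-317, 247)), -1)) = Mul(-33, Pow(Rational(-85285, 247), -1)) = Mul(-33, Rational(-247, 85285)) = Rational(8151, 85285)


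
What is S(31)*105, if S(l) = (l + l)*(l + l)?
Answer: 403620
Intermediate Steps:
S(l) = 4*l² (S(l) = (2*l)*(2*l) = 4*l²)
S(31)*105 = (4*31²)*105 = (4*961)*105 = 3844*105 = 403620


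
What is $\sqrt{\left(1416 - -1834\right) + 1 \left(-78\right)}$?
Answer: $2 \sqrt{793} \approx 56.32$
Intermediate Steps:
$\sqrt{\left(1416 - -1834\right) + 1 \left(-78\right)} = \sqrt{\left(1416 + 1834\right) - 78} = \sqrt{3250 - 78} = \sqrt{3172} = 2 \sqrt{793}$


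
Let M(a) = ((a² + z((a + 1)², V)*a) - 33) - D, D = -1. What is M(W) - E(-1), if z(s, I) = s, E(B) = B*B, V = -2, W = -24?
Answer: -12153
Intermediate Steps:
E(B) = B²
M(a) = -32 + a² + a*(1 + a)² (M(a) = ((a² + (a + 1)²*a) - 33) - 1*(-1) = ((a² + (1 + a)²*a) - 33) + 1 = ((a² + a*(1 + a)²) - 33) + 1 = (-33 + a² + a*(1 + a)²) + 1 = -32 + a² + a*(1 + a)²)
M(W) - E(-1) = (-32 + (-24)² - 24*(1 - 24)²) - 1*(-1)² = (-32 + 576 - 24*(-23)²) - 1*1 = (-32 + 576 - 24*529) - 1 = (-32 + 576 - 12696) - 1 = -12152 - 1 = -12153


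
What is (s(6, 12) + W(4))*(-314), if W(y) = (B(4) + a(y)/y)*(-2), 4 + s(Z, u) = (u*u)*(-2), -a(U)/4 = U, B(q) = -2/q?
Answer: 88862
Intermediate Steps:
a(U) = -4*U
s(Z, u) = -4 - 2*u² (s(Z, u) = -4 + (u*u)*(-2) = -4 + u²*(-2) = -4 - 2*u²)
W(y) = 9 (W(y) = (-2/4 + (-4*y)/y)*(-2) = (-2*¼ - 4)*(-2) = (-½ - 4)*(-2) = -9/2*(-2) = 9)
(s(6, 12) + W(4))*(-314) = ((-4 - 2*12²) + 9)*(-314) = ((-4 - 2*144) + 9)*(-314) = ((-4 - 288) + 9)*(-314) = (-292 + 9)*(-314) = -283*(-314) = 88862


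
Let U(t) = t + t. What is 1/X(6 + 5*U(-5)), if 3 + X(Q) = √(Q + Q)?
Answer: -3/97 - 2*I*√22/97 ≈ -0.030928 - 0.09671*I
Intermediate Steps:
U(t) = 2*t
X(Q) = -3 + √2*√Q (X(Q) = -3 + √(Q + Q) = -3 + √(2*Q) = -3 + √2*√Q)
1/X(6 + 5*U(-5)) = 1/(-3 + √2*√(6 + 5*(2*(-5)))) = 1/(-3 + √2*√(6 + 5*(-10))) = 1/(-3 + √2*√(6 - 50)) = 1/(-3 + √2*√(-44)) = 1/(-3 + √2*(2*I*√11)) = 1/(-3 + 2*I*√22)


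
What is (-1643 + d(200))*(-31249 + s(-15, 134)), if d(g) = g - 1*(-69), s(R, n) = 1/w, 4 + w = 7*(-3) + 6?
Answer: 815787768/19 ≈ 4.2936e+7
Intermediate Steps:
w = -19 (w = -4 + (7*(-3) + 6) = -4 + (-21 + 6) = -4 - 15 = -19)
s(R, n) = -1/19 (s(R, n) = 1/(-19) = -1/19)
d(g) = 69 + g (d(g) = g + 69 = 69 + g)
(-1643 + d(200))*(-31249 + s(-15, 134)) = (-1643 + (69 + 200))*(-31249 - 1/19) = (-1643 + 269)*(-593732/19) = -1374*(-593732/19) = 815787768/19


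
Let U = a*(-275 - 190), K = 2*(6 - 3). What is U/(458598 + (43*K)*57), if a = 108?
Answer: -4185/39442 ≈ -0.10611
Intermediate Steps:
K = 6 (K = 2*3 = 6)
U = -50220 (U = 108*(-275 - 190) = 108*(-465) = -50220)
U/(458598 + (43*K)*57) = -50220/(458598 + (43*6)*57) = -50220/(458598 + 258*57) = -50220/(458598 + 14706) = -50220/473304 = -50220*1/473304 = -4185/39442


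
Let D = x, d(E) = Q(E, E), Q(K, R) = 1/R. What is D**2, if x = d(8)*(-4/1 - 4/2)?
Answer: 9/16 ≈ 0.56250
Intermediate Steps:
d(E) = 1/E
x = -3/4 (x = (-4/1 - 4/2)/8 = (-4*1 - 4*1/2)/8 = (-4 - 2)/8 = (1/8)*(-6) = -3/4 ≈ -0.75000)
D = -3/4 ≈ -0.75000
D**2 = (-3/4)**2 = 9/16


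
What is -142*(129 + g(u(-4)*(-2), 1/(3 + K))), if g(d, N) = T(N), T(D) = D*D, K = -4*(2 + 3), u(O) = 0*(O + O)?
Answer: -5294044/289 ≈ -18319.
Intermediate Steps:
u(O) = 0 (u(O) = 0*(2*O) = 0)
K = -20 (K = -4*5 = -20)
T(D) = D**2
g(d, N) = N**2
-142*(129 + g(u(-4)*(-2), 1/(3 + K))) = -142*(129 + (1/(3 - 20))**2) = -142*(129 + (1/(-17))**2) = -142*(129 + (-1/17)**2) = -142*(129 + 1/289) = -142*37282/289 = -5294044/289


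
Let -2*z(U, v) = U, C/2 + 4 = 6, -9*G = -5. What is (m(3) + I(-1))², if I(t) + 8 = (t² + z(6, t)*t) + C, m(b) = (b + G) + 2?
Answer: 2500/81 ≈ 30.864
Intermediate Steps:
G = 5/9 (G = -⅑*(-5) = 5/9 ≈ 0.55556)
C = 4 (C = -8 + 2*6 = -8 + 12 = 4)
m(b) = 23/9 + b (m(b) = (b + 5/9) + 2 = (5/9 + b) + 2 = 23/9 + b)
z(U, v) = -U/2
I(t) = -4 + t² - 3*t (I(t) = -8 + ((t² + (-½*6)*t) + 4) = -8 + ((t² - 3*t) + 4) = -8 + (4 + t² - 3*t) = -4 + t² - 3*t)
(m(3) + I(-1))² = ((23/9 + 3) + (-4 + (-1)² - 3*(-1)))² = (50/9 + (-4 + 1 + 3))² = (50/9 + 0)² = (50/9)² = 2500/81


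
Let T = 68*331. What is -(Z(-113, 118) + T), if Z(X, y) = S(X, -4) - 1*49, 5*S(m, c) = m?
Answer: -112182/5 ≈ -22436.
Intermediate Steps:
S(m, c) = m/5
Z(X, y) = -49 + X/5 (Z(X, y) = X/5 - 1*49 = X/5 - 49 = -49 + X/5)
T = 22508
-(Z(-113, 118) + T) = -((-49 + (1/5)*(-113)) + 22508) = -((-49 - 113/5) + 22508) = -(-358/5 + 22508) = -1*112182/5 = -112182/5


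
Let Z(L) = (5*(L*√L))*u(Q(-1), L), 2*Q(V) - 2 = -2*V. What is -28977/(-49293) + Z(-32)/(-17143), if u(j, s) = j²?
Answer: 9659/16431 + 2560*I*√2/17143 ≈ 0.58785 + 0.21119*I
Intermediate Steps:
Q(V) = 1 - V (Q(V) = 1 + (-2*V)/2 = 1 - V)
Z(L) = 20*L^(3/2) (Z(L) = (5*(L*√L))*(1 - 1*(-1))² = (5*L^(3/2))*(1 + 1)² = (5*L^(3/2))*2² = (5*L^(3/2))*4 = 20*L^(3/2))
-28977/(-49293) + Z(-32)/(-17143) = -28977/(-49293) + (20*(-32)^(3/2))/(-17143) = -28977*(-1/49293) + (20*(-128*I*√2))*(-1/17143) = 9659/16431 - 2560*I*√2*(-1/17143) = 9659/16431 + 2560*I*√2/17143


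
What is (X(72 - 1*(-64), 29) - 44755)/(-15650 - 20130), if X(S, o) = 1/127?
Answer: 1420971/1136015 ≈ 1.2508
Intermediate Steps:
X(S, o) = 1/127
(X(72 - 1*(-64), 29) - 44755)/(-15650 - 20130) = (1/127 - 44755)/(-15650 - 20130) = -5683884/127/(-35780) = -5683884/127*(-1/35780) = 1420971/1136015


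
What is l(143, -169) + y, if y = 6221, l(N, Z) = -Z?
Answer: 6390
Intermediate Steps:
l(143, -169) + y = -1*(-169) + 6221 = 169 + 6221 = 6390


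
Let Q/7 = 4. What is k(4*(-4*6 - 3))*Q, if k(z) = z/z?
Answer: 28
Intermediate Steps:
Q = 28 (Q = 7*4 = 28)
k(z) = 1
k(4*(-4*6 - 3))*Q = 1*28 = 28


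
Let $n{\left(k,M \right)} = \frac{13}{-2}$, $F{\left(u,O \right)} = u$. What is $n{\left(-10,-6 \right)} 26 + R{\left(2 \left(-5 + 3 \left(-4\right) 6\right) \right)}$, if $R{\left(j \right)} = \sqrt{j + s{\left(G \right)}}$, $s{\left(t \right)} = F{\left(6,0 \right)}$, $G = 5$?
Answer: $-169 + 2 i \sqrt{37} \approx -169.0 + 12.166 i$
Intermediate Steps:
$s{\left(t \right)} = 6$
$n{\left(k,M \right)} = - \frac{13}{2}$ ($n{\left(k,M \right)} = 13 \left(- \frac{1}{2}\right) = - \frac{13}{2}$)
$R{\left(j \right)} = \sqrt{6 + j}$ ($R{\left(j \right)} = \sqrt{j + 6} = \sqrt{6 + j}$)
$n{\left(-10,-6 \right)} 26 + R{\left(2 \left(-5 + 3 \left(-4\right) 6\right) \right)} = \left(- \frac{13}{2}\right) 26 + \sqrt{6 + 2 \left(-5 + 3 \left(-4\right) 6\right)} = -169 + \sqrt{6 + 2 \left(-5 - 72\right)} = -169 + \sqrt{6 + 2 \left(-77\right)} = -169 + \sqrt{6 - 154} = -169 + \sqrt{-148} = -169 + 2 i \sqrt{37}$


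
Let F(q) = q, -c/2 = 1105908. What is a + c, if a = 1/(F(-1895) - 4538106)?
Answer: -10041646851817/4540001 ≈ -2.2118e+6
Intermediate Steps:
c = -2211816 (c = -2*1105908 = -2211816)
a = -1/4540001 (a = 1/(-1895 - 4538106) = 1/(-4540001) = -1/4540001 ≈ -2.2026e-7)
a + c = -1/4540001 - 2211816 = -10041646851817/4540001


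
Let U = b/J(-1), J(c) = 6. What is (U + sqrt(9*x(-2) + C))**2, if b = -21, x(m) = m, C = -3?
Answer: (7 - 2*I*sqrt(21))**2/4 ≈ -8.75 - 32.078*I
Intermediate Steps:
U = -7/2 (U = -21/6 = -21*1/6 = -7/2 ≈ -3.5000)
(U + sqrt(9*x(-2) + C))**2 = (-7/2 + sqrt(9*(-2) - 3))**2 = (-7/2 + sqrt(-18 - 3))**2 = (-7/2 + sqrt(-21))**2 = (-7/2 + I*sqrt(21))**2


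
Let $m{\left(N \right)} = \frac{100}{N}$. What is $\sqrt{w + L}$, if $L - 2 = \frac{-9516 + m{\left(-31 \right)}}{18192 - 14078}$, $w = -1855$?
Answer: $\frac{3 i \sqrt{6927578897}}{5797} \approx 43.073 i$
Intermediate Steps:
$L = - \frac{20014}{63767}$ ($L = 2 + \frac{-9516 + \frac{100}{-31}}{18192 - 14078} = 2 + \frac{-9516 + 100 \left(- \frac{1}{31}\right)}{4114} = 2 + \left(-9516 - \frac{100}{31}\right) \frac{1}{4114} = 2 - \frac{147548}{63767} = - \frac{20014}{63767} \approx -0.31386$)
$\sqrt{w + L} = \sqrt{-1855 - \frac{20014}{63767}} = \sqrt{- \frac{118307799}{63767}} = \frac{3 i \sqrt{6927578897}}{5797}$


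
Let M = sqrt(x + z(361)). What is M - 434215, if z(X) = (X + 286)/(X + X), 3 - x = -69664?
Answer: -434215 + sqrt(100600442)/38 ≈ -4.3395e+5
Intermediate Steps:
x = 69667 (x = 3 - 1*(-69664) = 3 + 69664 = 69667)
z(X) = (286 + X)/(2*X) (z(X) = (286 + X)/((2*X)) = (286 + X)*(1/(2*X)) = (286 + X)/(2*X))
M = sqrt(100600442)/38 (M = sqrt(69667 + (1/2)*(286 + 361)/361) = sqrt(69667 + (1/2)*(1/361)*647) = sqrt(69667 + 647/722) = sqrt(50300221/722) = sqrt(100600442)/38 ≈ 263.95)
M - 434215 = sqrt(100600442)/38 - 434215 = -434215 + sqrt(100600442)/38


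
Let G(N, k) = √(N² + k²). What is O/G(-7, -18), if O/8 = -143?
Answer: -1144*√373/373 ≈ -59.234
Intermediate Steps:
O = -1144 (O = 8*(-143) = -1144)
O/G(-7, -18) = -1144/√((-7)² + (-18)²) = -1144/√(49 + 324) = -1144*√373/373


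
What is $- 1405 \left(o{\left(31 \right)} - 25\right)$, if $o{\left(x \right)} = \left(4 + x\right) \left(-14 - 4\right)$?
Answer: $920275$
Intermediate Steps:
$o{\left(x \right)} = -72 - 18 x$ ($o{\left(x \right)} = \left(4 + x\right) \left(-18\right) = -72 - 18 x$)
$- 1405 \left(o{\left(31 \right)} - 25\right) = - 1405 \left(\left(-72 - 558\right) - 25\right) = - 1405 \left(-630 - 25\right) = \left(-1405\right) \left(-655\right) = 920275$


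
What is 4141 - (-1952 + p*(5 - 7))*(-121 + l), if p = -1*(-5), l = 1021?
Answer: 1769941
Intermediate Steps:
p = 5
4141 - (-1952 + p*(5 - 7))*(-121 + l) = 4141 - (-1952 + 5*(5 - 7))*(-121 + 1021) = 4141 - (-1952 + 5*(-2))*900 = 4141 - (-1952 - 10)*900 = 4141 - (-1962)*900 = 4141 - 1*(-1765800) = 4141 + 1765800 = 1769941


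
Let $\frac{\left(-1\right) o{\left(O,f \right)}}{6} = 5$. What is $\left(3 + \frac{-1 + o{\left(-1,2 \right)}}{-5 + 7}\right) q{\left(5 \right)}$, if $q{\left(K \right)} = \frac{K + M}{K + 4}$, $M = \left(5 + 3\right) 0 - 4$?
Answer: $- \frac{25}{18} \approx -1.3889$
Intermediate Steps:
$M = -4$ ($M = 8 \cdot 0 - 4 = 0 - 4 = -4$)
$o{\left(O,f \right)} = -30$ ($o{\left(O,f \right)} = \left(-6\right) 5 = -30$)
$q{\left(K \right)} = \frac{-4 + K}{4 + K}$ ($q{\left(K \right)} = \frac{K - 4}{K + 4} = \frac{-4 + K}{4 + K}$)
$\left(3 + \frac{-1 + o{\left(-1,2 \right)}}{-5 + 7}\right) q{\left(5 \right)} = \left(3 + \frac{-1 - 30}{-5 + 7}\right) \frac{-4 + 5}{4 + 5} = \left(3 - \frac{31}{2}\right) \frac{1}{9} \cdot 1 = \left(3 - \frac{31}{2}\right) \frac{1}{9} = \left(- \frac{25}{2}\right) \frac{1}{9} = - \frac{25}{18}$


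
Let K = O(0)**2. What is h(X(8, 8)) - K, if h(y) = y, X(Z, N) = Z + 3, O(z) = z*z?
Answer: 11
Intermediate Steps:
O(z) = z**2
X(Z, N) = 3 + Z
K = 0 (K = (0**2)**2 = 0**2 = 0)
h(X(8, 8)) - K = (3 + 8) - 1*0 = 11 + 0 = 11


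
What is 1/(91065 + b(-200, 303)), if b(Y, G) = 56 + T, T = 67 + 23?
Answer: 1/91211 ≈ 1.0964e-5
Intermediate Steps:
T = 90
b(Y, G) = 146 (b(Y, G) = 56 + 90 = 146)
1/(91065 + b(-200, 303)) = 1/(91065 + 146) = 1/91211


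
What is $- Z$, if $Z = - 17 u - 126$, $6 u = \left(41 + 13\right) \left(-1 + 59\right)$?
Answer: $9000$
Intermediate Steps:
$u = 522$ ($u = \frac{\left(41 + 13\right) \left(-1 + 59\right)}{6} = \frac{54 \cdot 58}{6} = \frac{1}{6} \cdot 3132 = 522$)
$Z = -9000$ ($Z = \left(-17\right) 522 - 126 = -8874 - 126 = -9000$)
$- Z = \left(-1\right) \left(-9000\right) = 9000$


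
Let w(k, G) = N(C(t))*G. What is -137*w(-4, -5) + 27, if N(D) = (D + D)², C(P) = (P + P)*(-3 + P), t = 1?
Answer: 43867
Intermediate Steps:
C(P) = 2*P*(-3 + P) (C(P) = (2*P)*(-3 + P) = 2*P*(-3 + P))
N(D) = 4*D² (N(D) = (2*D)² = 4*D²)
w(k, G) = 64*G (w(k, G) = (4*(2*1*(-3 + 1))²)*G = (4*(2*1*(-2))²)*G = (4*(-4)²)*G = (4*16)*G = 64*G)
-137*w(-4, -5) + 27 = -8768*(-5) + 27 = -137*(-320) + 27 = 43840 + 27 = 43867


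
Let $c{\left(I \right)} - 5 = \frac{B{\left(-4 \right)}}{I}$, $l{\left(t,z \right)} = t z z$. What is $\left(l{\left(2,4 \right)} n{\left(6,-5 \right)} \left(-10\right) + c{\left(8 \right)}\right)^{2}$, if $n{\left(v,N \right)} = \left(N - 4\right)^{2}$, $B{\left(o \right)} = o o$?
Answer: $671483569$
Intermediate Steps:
$B{\left(o \right)} = o^{2}$
$n{\left(v,N \right)} = \left(-4 + N\right)^{2}$
$l{\left(t,z \right)} = t z^{2}$
$c{\left(I \right)} = 5 + \frac{16}{I}$ ($c{\left(I \right)} = 5 + \frac{\left(-4\right)^{2}}{I} = 5 + \frac{16}{I}$)
$\left(l{\left(2,4 \right)} n{\left(6,-5 \right)} \left(-10\right) + c{\left(8 \right)}\right)^{2} = \left(2 \cdot 4^{2} \left(-4 - 5\right)^{2} \left(-10\right) + \left(5 + \frac{16}{8}\right)\right)^{2} = \left(2 \cdot 16 \left(-9\right)^{2} \left(-10\right) + \left(5 + 16 \cdot \frac{1}{8}\right)\right)^{2} = \left(32 \cdot 81 \left(-10\right) + \left(5 + 2\right)\right)^{2} = \left(2592 \left(-10\right) + 7\right)^{2} = \left(-25920 + 7\right)^{2} = \left(-25913\right)^{2} = 671483569$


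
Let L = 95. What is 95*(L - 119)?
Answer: -2280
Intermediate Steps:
95*(L - 119) = 95*(95 - 119) = 95*(-24) = -2280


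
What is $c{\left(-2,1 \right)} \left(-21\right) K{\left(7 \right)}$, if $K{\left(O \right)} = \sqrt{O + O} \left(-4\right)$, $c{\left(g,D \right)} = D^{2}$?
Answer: $84 \sqrt{14} \approx 314.3$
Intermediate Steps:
$K{\left(O \right)} = - 4 \sqrt{2} \sqrt{O}$ ($K{\left(O \right)} = \sqrt{2 O} \left(-4\right) = \sqrt{2} \sqrt{O} \left(-4\right) = - 4 \sqrt{2} \sqrt{O}$)
$c{\left(-2,1 \right)} \left(-21\right) K{\left(7 \right)} = 1^{2} \left(-21\right) \left(- 4 \sqrt{2} \sqrt{7}\right) = 1 \left(-21\right) \left(- 4 \sqrt{14}\right) = - 21 \left(- 4 \sqrt{14}\right) = 84 \sqrt{14}$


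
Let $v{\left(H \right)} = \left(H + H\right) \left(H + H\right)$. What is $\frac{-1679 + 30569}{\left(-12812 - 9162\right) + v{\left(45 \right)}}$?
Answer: $- \frac{14445}{6937} \approx -2.0823$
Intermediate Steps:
$v{\left(H \right)} = 4 H^{2}$ ($v{\left(H \right)} = 2 H 2 H = 4 H^{2}$)
$\frac{-1679 + 30569}{\left(-12812 - 9162\right) + v{\left(45 \right)}} = \frac{-1679 + 30569}{\left(-12812 - 9162\right) + 4 \cdot 45^{2}} = \frac{28890}{-21974 + 4 \cdot 2025} = \frac{28890}{-21974 + 8100} = \frac{28890}{-13874} = 28890 \left(- \frac{1}{13874}\right) = - \frac{14445}{6937}$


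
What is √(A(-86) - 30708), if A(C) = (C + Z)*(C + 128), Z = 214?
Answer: 2*I*√6333 ≈ 159.16*I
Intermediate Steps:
A(C) = (128 + C)*(214 + C) (A(C) = (C + 214)*(C + 128) = (214 + C)*(128 + C) = (128 + C)*(214 + C))
√(A(-86) - 30708) = √((27392 + (-86)² + 342*(-86)) - 30708) = √((27392 + 7396 - 29412) - 30708) = √(5376 - 30708) = √(-25332) = 2*I*√6333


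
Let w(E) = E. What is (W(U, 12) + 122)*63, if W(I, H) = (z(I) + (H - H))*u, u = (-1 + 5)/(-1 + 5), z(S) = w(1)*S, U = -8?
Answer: 7182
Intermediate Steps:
z(S) = S (z(S) = 1*S = S)
u = 1 (u = 4/4 = 4*(¼) = 1)
W(I, H) = I (W(I, H) = (I + (H - H))*1 = (I + 0)*1 = I*1 = I)
(W(U, 12) + 122)*63 = (-8 + 122)*63 = 114*63 = 7182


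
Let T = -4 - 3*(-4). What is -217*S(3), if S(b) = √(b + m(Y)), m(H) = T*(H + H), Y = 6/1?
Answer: -651*√11 ≈ -2159.1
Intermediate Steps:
T = 8 (T = -4 + 12 = 8)
Y = 6 (Y = 6*1 = 6)
m(H) = 16*H (m(H) = 8*(H + H) = 8*(2*H) = 16*H)
S(b) = √(96 + b) (S(b) = √(b + 16*6) = √(b + 96) = √(96 + b))
-217*S(3) = -217*√(96 + 3) = -651*√11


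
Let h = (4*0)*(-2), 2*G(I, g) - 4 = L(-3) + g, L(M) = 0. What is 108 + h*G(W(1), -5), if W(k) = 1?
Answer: 108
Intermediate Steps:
G(I, g) = 2 + g/2 (G(I, g) = 2 + (0 + g)/2 = 2 + g/2)
h = 0 (h = 0*(-2) = 0)
108 + h*G(W(1), -5) = 108 + 0*(2 + (1/2)*(-5)) = 108 + 0*(2 - 5/2) = 108 + 0*(-1/2) = 108 + 0 = 108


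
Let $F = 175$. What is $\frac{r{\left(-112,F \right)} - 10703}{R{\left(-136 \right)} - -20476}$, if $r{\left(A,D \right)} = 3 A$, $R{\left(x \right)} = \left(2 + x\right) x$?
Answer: $- \frac{11039}{38700} \approx -0.28525$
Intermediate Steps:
$R{\left(x \right)} = x \left(2 + x\right)$
$\frac{r{\left(-112,F \right)} - 10703}{R{\left(-136 \right)} - -20476} = \frac{3 \left(-112\right) - 10703}{- 136 \left(2 - 136\right) - -20476} = \frac{-336 - 10703}{\left(-136\right) \left(-134\right) + 20476} = \frac{-336 - 10703}{18224 + 20476} = - \frac{11039}{38700}$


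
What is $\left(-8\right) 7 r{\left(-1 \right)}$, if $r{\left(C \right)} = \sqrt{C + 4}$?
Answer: $- 56 \sqrt{3} \approx -96.995$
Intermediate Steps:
$r{\left(C \right)} = \sqrt{4 + C}$
$\left(-8\right) 7 r{\left(-1 \right)} = \left(-8\right) 7 \sqrt{4 - 1} = - 56 \sqrt{3}$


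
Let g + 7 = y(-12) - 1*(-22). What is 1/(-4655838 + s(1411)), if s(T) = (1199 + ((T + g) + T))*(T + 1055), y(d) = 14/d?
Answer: 1/5294061 ≈ 1.8889e-7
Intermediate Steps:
g = 83/6 (g = -7 + (14/(-12) - 1*(-22)) = -7 + (14*(-1/12) + 22) = -7 + (-7/6 + 22) = -7 + 125/6 = 83/6 ≈ 13.833)
s(T) = (1055 + T)*(7277/6 + 2*T) (s(T) = (1199 + ((T + 83/6) + T))*(T + 1055) = (1199 + ((83/6 + T) + T))*(1055 + T) = (1199 + (83/6 + 2*T))*(1055 + T) = (7277/6 + 2*T)*(1055 + T) = (1055 + T)*(7277/6 + 2*T))
1/(-4655838 + s(1411)) = 1/(-4655838 + (7677235/6 + 2*1411² + (19937/6)*1411)) = 1/(-4655838 + (7677235/6 + 2*1990921 + 28131107/6)) = 1/(-4655838 + (7677235/6 + 3981842 + 28131107/6)) = 1/(-4655838 + 9949899) = 1/5294061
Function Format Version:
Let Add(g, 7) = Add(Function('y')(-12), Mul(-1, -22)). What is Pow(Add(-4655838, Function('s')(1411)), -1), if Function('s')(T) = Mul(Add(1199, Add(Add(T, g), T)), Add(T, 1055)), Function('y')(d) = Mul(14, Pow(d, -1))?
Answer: Rational(1, 5294061) ≈ 1.8889e-7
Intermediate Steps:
g = Rational(83, 6) (g = Add(-7, Add(Mul(14, Pow(-12, -1)), Mul(-1, -22))) = Add(-7, Add(Mul(14, Rational(-1, 12)), 22)) = Add(-7, Add(Rational(-7, 6), 22)) = Add(-7, Rational(125, 6)) = Rational(83, 6) ≈ 13.833)
Function('s')(T) = Mul(Add(1055, T), Add(Rational(7277, 6), Mul(2, T))) (Function('s')(T) = Mul(Add(1199, Add(Add(T, Rational(83, 6)), T)), Add(T, 1055)) = Mul(Add(1199, Add(Add(Rational(83, 6), T), T)), Add(1055, T)) = Mul(Add(1199, Add(Rational(83, 6), Mul(2, T))), Add(1055, T)) = Mul(Add(Rational(7277, 6), Mul(2, T)), Add(1055, T)) = Mul(Add(1055, T), Add(Rational(7277, 6), Mul(2, T))))
Pow(Add(-4655838, Function('s')(1411)), -1) = Pow(Add(-4655838, Add(Rational(7677235, 6), Mul(2, Pow(1411, 2)), Mul(Rational(19937, 6), 1411))), -1) = Pow(Add(-4655838, Add(Rational(7677235, 6), Mul(2, 1990921), Rational(28131107, 6))), -1) = Pow(Add(-4655838, Add(Rational(7677235, 6), 3981842, Rational(28131107, 6))), -1) = Pow(Add(-4655838, 9949899), -1) = Pow(5294061, -1) = Rational(1, 5294061)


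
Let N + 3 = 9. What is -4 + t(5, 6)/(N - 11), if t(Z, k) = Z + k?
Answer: -31/5 ≈ -6.2000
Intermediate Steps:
N = 6 (N = -3 + 9 = 6)
-4 + t(5, 6)/(N - 11) = -4 + (5 + 6)/(6 - 11) = -4 + 11/(-5) = -4 + 11*(-⅕) = -4 - 11/5 = -31/5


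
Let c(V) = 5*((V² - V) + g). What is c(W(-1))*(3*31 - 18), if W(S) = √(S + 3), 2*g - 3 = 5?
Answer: 2250 - 375*√2 ≈ 1719.7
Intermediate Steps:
g = 4 (g = 3/2 + (½)*5 = 3/2 + 5/2 = 4)
W(S) = √(3 + S)
c(V) = 20 - 5*V + 5*V² (c(V) = 5*((V² - V) + 4) = 5*(4 + V² - V) = 20 - 5*V + 5*V²)
c(W(-1))*(3*31 - 18) = (20 - 5*√(3 - 1) + 5*(√(3 - 1))²)*(3*31 - 18) = (20 - 5*√2 + 5*(√2)²)*(93 - 18) = (20 - 5*√2 + 5*2)*75 = (20 - 5*√2 + 10)*75 = (30 - 5*√2)*75 = 2250 - 375*√2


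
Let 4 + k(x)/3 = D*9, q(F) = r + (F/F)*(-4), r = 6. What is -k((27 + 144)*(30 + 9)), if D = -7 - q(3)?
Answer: 255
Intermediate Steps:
q(F) = 2 (q(F) = 6 + (F/F)*(-4) = 6 + 1*(-4) = 6 - 4 = 2)
D = -9 (D = -7 - 1*2 = -7 - 2 = -9)
k(x) = -255 (k(x) = -12 + 3*(-9*9) = -12 + 3*(-81) = -12 - 243 = -255)
-k((27 + 144)*(30 + 9)) = -1*(-255) = 255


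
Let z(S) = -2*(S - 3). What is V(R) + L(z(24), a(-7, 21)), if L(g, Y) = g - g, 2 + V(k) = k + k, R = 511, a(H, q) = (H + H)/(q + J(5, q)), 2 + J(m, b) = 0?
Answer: 1020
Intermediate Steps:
z(S) = 6 - 2*S (z(S) = -2*(-3 + S) = 6 - 2*S)
J(m, b) = -2 (J(m, b) = -2 + 0 = -2)
a(H, q) = 2*H/(-2 + q) (a(H, q) = (H + H)/(q - 2) = (2*H)/(-2 + q) = 2*H/(-2 + q))
V(k) = -2 + 2*k (V(k) = -2 + (k + k) = -2 + 2*k)
L(g, Y) = 0
V(R) + L(z(24), a(-7, 21)) = (-2 + 2*511) + 0 = (-2 + 1022) + 0 = 1020 + 0 = 1020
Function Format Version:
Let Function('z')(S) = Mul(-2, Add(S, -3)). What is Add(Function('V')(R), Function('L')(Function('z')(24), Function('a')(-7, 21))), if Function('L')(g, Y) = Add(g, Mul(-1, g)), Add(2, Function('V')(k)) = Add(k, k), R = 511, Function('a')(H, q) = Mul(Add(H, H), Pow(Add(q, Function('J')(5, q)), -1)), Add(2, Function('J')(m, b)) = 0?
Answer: 1020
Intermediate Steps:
Function('z')(S) = Add(6, Mul(-2, S)) (Function('z')(S) = Mul(-2, Add(-3, S)) = Add(6, Mul(-2, S)))
Function('J')(m, b) = -2 (Function('J')(m, b) = Add(-2, 0) = -2)
Function('a')(H, q) = Mul(2, H, Pow(Add(-2, q), -1)) (Function('a')(H, q) = Mul(Add(H, H), Pow(Add(q, -2), -1)) = Mul(Mul(2, H), Pow(Add(-2, q), -1)) = Mul(2, H, Pow(Add(-2, q), -1)))
Function('V')(k) = Add(-2, Mul(2, k)) (Function('V')(k) = Add(-2, Add(k, k)) = Add(-2, Mul(2, k)))
Function('L')(g, Y) = 0
Add(Function('V')(R), Function('L')(Function('z')(24), Function('a')(-7, 21))) = Add(Add(-2, Mul(2, 511)), 0) = Add(Add(-2, 1022), 0) = Add(1020, 0) = 1020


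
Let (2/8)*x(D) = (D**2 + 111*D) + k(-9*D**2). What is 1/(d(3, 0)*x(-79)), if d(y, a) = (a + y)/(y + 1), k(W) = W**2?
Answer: 1/9464862099 ≈ 1.0565e-10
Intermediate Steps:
x(D) = 4*D**2 + 324*D**4 + 444*D (x(D) = 4*((D**2 + 111*D) + (-9*D**2)**2) = 4*((D**2 + 111*D) + 81*D**4) = 4*(D**2 + 81*D**4 + 111*D) = 4*D**2 + 324*D**4 + 444*D)
d(y, a) = (a + y)/(1 + y)
1/(d(3, 0)*x(-79)) = 1/(((0 + 3)/(1 + 3))*(4*(-79)*(111 - 79 + 81*(-79)**3))) = 1/((3/4)*(4*(-79)*(111 - 79 + 81*(-493039)))) = 1/(((1/4)*3)*(4*(-79)*(111 - 79 - 39936159))) = 1/(3*(4*(-79)*(-39936127))/4) = 1/((3/4)*12619816132) = 1/9464862099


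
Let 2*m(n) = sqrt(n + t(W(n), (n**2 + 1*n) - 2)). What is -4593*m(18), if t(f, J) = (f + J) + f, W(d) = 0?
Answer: -4593*sqrt(358)/2 ≈ -43452.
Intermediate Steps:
t(f, J) = J + 2*f (t(f, J) = (J + f) + f = J + 2*f)
m(n) = sqrt(-2 + n**2 + 2*n)/2 (m(n) = sqrt(n + (((n**2 + 1*n) - 2) + 2*0))/2 = sqrt(n + (((n**2 + n) - 2) + 0))/2 = sqrt(n + (((n + n**2) - 2) + 0))/2 = sqrt(n + ((-2 + n + n**2) + 0))/2 = sqrt(n + (-2 + n + n**2))/2 = sqrt(-2 + n**2 + 2*n)/2)
-4593*m(18) = -4593*sqrt(-2 + 18**2 + 2*18)/2 = -4593*sqrt(-2 + 324 + 36)/2 = -4593*sqrt(358)/2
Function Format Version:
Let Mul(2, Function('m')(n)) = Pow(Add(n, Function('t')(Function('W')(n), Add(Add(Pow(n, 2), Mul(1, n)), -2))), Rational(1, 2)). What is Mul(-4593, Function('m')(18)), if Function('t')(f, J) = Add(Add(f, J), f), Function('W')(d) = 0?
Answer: Mul(Rational(-4593, 2), Pow(358, Rational(1, 2))) ≈ -43452.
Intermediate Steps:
Function('t')(f, J) = Add(J, Mul(2, f)) (Function('t')(f, J) = Add(Add(J, f), f) = Add(J, Mul(2, f)))
Function('m')(n) = Mul(Rational(1, 2), Pow(Add(-2, Pow(n, 2), Mul(2, n)), Rational(1, 2))) (Function('m')(n) = Mul(Rational(1, 2), Pow(Add(n, Add(Add(Add(Pow(n, 2), Mul(1, n)), -2), Mul(2, 0))), Rational(1, 2))) = Mul(Rational(1, 2), Pow(Add(n, Add(Add(Add(Pow(n, 2), n), -2), 0)), Rational(1, 2))) = Mul(Rational(1, 2), Pow(Add(n, Add(Add(Add(n, Pow(n, 2)), -2), 0)), Rational(1, 2))) = Mul(Rational(1, 2), Pow(Add(n, Add(Add(-2, n, Pow(n, 2)), 0)), Rational(1, 2))) = Mul(Rational(1, 2), Pow(Add(n, Add(-2, n, Pow(n, 2))), Rational(1, 2))) = Mul(Rational(1, 2), Pow(Add(-2, Pow(n, 2), Mul(2, n)), Rational(1, 2))))
Mul(-4593, Function('m')(18)) = Mul(-4593, Mul(Rational(1, 2), Pow(Add(-2, Pow(18, 2), Mul(2, 18)), Rational(1, 2)))) = Mul(-4593, Mul(Rational(1, 2), Pow(Add(-2, 324, 36), Rational(1, 2)))) = Mul(-4593, Mul(Rational(1, 2), Pow(358, Rational(1, 2)))) = Mul(Rational(-4593, 2), Pow(358, Rational(1, 2)))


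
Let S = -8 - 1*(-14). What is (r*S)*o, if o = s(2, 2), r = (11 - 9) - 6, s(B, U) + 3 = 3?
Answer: 0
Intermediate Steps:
S = 6 (S = -8 + 14 = 6)
s(B, U) = 0 (s(B, U) = -3 + 3 = 0)
r = -4 (r = 2 - 6 = -4)
o = 0
(r*S)*o = -4*6*0 = -24*0 = 0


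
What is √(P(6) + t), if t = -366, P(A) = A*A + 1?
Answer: I*√329 ≈ 18.138*I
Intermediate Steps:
P(A) = 1 + A² (P(A) = A² + 1 = 1 + A²)
√(P(6) + t) = √((1 + 6²) - 366) = √((1 + 36) - 366) = √(37 - 366) = √(-329) = I*√329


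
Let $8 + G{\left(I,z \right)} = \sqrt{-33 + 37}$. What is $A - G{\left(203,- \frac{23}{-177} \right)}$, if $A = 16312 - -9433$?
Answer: $25751$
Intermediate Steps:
$G{\left(I,z \right)} = -6$ ($G{\left(I,z \right)} = -8 + \sqrt{-33 + 37} = -8 + \sqrt{4} = -8 + 2 = -6$)
$A = 25745$ ($A = 16312 + 9433 = 25745$)
$A - G{\left(203,- \frac{23}{-177} \right)} = 25745 - -6 = 25745 + 6 = 25751$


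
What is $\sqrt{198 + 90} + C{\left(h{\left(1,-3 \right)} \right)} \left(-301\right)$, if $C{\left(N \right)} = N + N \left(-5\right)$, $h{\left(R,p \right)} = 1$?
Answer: $1204 + 12 \sqrt{2} \approx 1221.0$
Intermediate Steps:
$C{\left(N \right)} = - 4 N$ ($C{\left(N \right)} = N - 5 N = - 4 N$)
$\sqrt{198 + 90} + C{\left(h{\left(1,-3 \right)} \right)} \left(-301\right) = \sqrt{198 + 90} + \left(-4\right) 1 \left(-301\right) = \sqrt{288} - -1204 = 12 \sqrt{2} + 1204 = 1204 + 12 \sqrt{2}$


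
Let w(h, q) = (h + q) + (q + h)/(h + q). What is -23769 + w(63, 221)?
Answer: -23484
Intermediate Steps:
w(h, q) = 1 + h + q (w(h, q) = (h + q) + (h + q)/(h + q) = (h + q) + 1 = 1 + h + q)
-23769 + w(63, 221) = -23769 + (1 + 63 + 221) = -23769 + 285 = -23484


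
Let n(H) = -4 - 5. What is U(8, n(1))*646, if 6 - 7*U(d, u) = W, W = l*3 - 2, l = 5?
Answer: -646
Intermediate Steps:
n(H) = -9
W = 13 (W = 5*3 - 2 = 15 - 2 = 13)
U(d, u) = -1 (U(d, u) = 6/7 - 1/7*13 = 6/7 - 13/7 = -1)
U(8, n(1))*646 = -1*646 = -646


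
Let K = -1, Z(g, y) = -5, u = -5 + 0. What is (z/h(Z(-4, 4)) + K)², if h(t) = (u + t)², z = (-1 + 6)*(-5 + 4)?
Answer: 441/400 ≈ 1.1025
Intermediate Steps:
u = -5
z = -5 (z = 5*(-1) = -5)
h(t) = (-5 + t)²
(z/h(Z(-4, 4)) + K)² = (-5/(-5 - 5)² - 1)² = (-5/((-10)²) - 1)² = (-5/100 - 1)² = (-5*1/100 - 1)² = (-1/20 - 1)² = (-21/20)² = 441/400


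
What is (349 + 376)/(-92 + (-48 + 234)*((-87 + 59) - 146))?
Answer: -725/32456 ≈ -0.022338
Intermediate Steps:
(349 + 376)/(-92 + (-48 + 234)*((-87 + 59) - 146)) = 725/(-92 + 186*(-28 - 146)) = 725/(-92 + 186*(-174)) = 725/(-92 - 32364) = 725/(-32456) = 725*(-1/32456) = -725/32456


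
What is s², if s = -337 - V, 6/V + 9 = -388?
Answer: 17897891089/157609 ≈ 1.1356e+5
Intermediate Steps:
V = -6/397 (V = 6/(-9 - 388) = 6/(-397) = 6*(-1/397) = -6/397 ≈ -0.015113)
s = -133783/397 (s = -337 - 1*(-6/397) = -337 + 6/397 = -133783/397 ≈ -336.98)
s² = (-133783/397)² = 17897891089/157609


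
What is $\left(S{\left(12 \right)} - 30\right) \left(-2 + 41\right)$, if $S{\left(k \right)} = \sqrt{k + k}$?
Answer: $-1170 + 78 \sqrt{6} \approx -978.94$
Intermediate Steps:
$S{\left(k \right)} = \sqrt{2} \sqrt{k}$ ($S{\left(k \right)} = \sqrt{2 k} = \sqrt{2} \sqrt{k}$)
$\left(S{\left(12 \right)} - 30\right) \left(-2 + 41\right) = \left(\sqrt{2} \sqrt{12} - 30\right) \left(-2 + 41\right) = \left(\sqrt{2} \cdot 2 \sqrt{3} - 30\right) 39 = \left(2 \sqrt{6} - 30\right) 39 = \left(-30 + 2 \sqrt{6}\right) 39 = -1170 + 78 \sqrt{6}$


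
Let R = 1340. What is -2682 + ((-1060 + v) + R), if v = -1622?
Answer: -4024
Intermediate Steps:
-2682 + ((-1060 + v) + R) = -2682 + ((-1060 - 1622) + 1340) = -2682 + (-2682 + 1340) = -2682 - 1342 = -4024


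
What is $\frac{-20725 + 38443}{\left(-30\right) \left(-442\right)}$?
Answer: $\frac{2953}{2210} \approx 1.3362$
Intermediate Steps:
$\frac{-20725 + 38443}{\left(-30\right) \left(-442\right)} = \frac{17718}{13260} = 17718 \cdot \frac{1}{13260} = \frac{2953}{2210}$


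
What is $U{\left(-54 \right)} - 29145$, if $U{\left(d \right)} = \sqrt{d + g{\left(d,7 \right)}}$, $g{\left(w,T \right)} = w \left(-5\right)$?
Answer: $-29145 + 6 \sqrt{6} \approx -29130.0$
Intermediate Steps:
$g{\left(w,T \right)} = - 5 w$
$U{\left(d \right)} = 2 \sqrt{- d}$ ($U{\left(d \right)} = \sqrt{d - 5 d} = \sqrt{- 4 d} = 2 \sqrt{- d}$)
$U{\left(-54 \right)} - 29145 = 2 \sqrt{\left(-1\right) \left(-54\right)} - 29145 = 2 \sqrt{54} - 29145 = 2 \cdot 3 \sqrt{6} - 29145 = 6 \sqrt{6} - 29145 = -29145 + 6 \sqrt{6}$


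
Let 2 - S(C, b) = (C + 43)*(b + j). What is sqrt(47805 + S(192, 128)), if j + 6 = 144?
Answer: 13*I*sqrt(87) ≈ 121.26*I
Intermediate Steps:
j = 138 (j = -6 + 144 = 138)
S(C, b) = 2 - (43 + C)*(138 + b) (S(C, b) = 2 - (C + 43)*(b + 138) = 2 - (43 + C)*(138 + b))
sqrt(47805 + S(192, 128)) = sqrt(47805 + (-5932 - 138*192 - 43*128 - 1*192*128)) = sqrt(47805 + (-5932 - 26496 - 5504 - 24576)) = sqrt(47805 - 62508) = sqrt(-14703) = 13*I*sqrt(87)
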